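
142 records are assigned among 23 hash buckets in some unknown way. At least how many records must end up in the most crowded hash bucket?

Pigeonhole: the 23 hash buckets are the holes and the 142 records are the pigeons.
If every hash bucket held at most 6 records, the total would be at most 23 × 6 = 138, which is less than 142.
So some hash bucket holds at least ⌈142/23⌉ = 7 records.

7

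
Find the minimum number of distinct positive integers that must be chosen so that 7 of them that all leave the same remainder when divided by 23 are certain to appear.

By the pigeonhole principle, the 23 residue classes mod 23 are the pigeonholes.
With 138 integers one could put 6 in each residue class and have no class reach 7.
The 139th integer pushes some class to 7, so 23·6 + 1 = 139.

139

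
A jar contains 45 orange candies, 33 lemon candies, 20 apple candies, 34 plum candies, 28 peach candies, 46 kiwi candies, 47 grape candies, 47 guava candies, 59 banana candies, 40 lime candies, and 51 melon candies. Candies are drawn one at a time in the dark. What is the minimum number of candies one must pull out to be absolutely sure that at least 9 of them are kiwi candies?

In the worst case for collecting kiwi candies, every non-kiwi candy comes out first.
There are 45 + 33 + 20 + 34 + 28 + 47 + 47 + 59 + 40 + 51 = 404 non-kiwi candies altogether.
After those, each further candy must be kiwi, so 404 + 9 = 413 draws guarantee 9 kiwi candies.

413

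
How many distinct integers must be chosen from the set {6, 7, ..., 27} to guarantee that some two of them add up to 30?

14

Group the elements by complementary pair {x, 30−x}: {6,24}, {7,23}, {8,22}, …, giving 9 two-element pairs, the single value 15 (it cannot pair with itself since the integers are distinct), and 3 integers whose partner 30−x falls outside [6,27].
Pigeonhole: treating each of those 13 groups as a pigeonhole, one can pick one integer per group — 13 integers — with no two summing to 30.
The 14th integer lands in an occupied pair, forcing a sum of 30.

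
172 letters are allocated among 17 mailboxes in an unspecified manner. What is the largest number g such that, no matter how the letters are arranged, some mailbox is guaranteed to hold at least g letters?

11

The 17 mailboxes are the holes and the 172 letters are the pigeons.
If every mailbox held at most 10 letters, the total would be at most 17 × 10 = 170, which is less than 172.
So some mailbox holds at least ⌈172/17⌉ = 11 letters.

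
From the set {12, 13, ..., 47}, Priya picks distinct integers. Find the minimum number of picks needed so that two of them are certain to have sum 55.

21

Group the elements by complementary pair {x, 55−x}: {12,43}, {13,42}, {14,41}, …, giving 16 two-element pairs and 4 integers whose partner 55−x falls outside [12,47].
Treating each of those 20 groups as a pigeonhole, one can pick one integer per group — 20 integers — with no two summing to 55.
The 21st integer lands in an occupied pair, forcing a sum of 55.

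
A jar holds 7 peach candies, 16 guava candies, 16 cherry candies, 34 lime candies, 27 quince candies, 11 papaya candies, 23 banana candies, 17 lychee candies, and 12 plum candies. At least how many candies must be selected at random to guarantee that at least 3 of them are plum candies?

In the worst case for collecting plum candies, every non-plum candy comes out first.
There are 7 + 16 + 16 + 34 + 27 + 11 + 23 + 17 = 151 non-plum candies altogether.
After those, each further candy must be plum, so 151 + 3 = 154 draws guarantee 3 plum candies.

154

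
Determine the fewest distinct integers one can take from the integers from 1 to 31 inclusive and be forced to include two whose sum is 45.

Two chosen integers sum to 45 exactly when both halves of some pair {x, 45−x} with 14 ≤ x ≤ 45−x ≤ 31 are chosen — 9 such pairs.
The remaining 13 elements (those with no distinct partner in range) can never complete a 45-sum, so the worst case takes all of them and one from each pair: 13 + 9 = 22.
By the pigeonhole principle, the 23rd integer has to be the second member of some pair, so 22 + 1 = 23.

23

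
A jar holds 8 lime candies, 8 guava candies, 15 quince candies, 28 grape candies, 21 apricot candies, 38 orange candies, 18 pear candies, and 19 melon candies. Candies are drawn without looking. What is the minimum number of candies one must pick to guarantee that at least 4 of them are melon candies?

In the worst case for collecting melon candies, every non-melon candy comes out first.
There are 8 + 8 + 15 + 28 + 21 + 38 + 18 = 136 non-melon candies altogether.
After those, each further candy must be melon, so 136 + 4 = 140 draws guarantee 4 melon candies.

140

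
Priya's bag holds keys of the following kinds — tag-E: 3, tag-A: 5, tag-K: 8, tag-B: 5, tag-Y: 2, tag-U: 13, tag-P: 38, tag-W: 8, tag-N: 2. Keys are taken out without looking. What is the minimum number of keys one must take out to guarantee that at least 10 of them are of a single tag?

Pigeonhole: put each drawn key into a box by tag. The largest draw with every box below 10 takes min(count, 9) from each tag; tags with fewer than 9 contribute all they have.
Σ min(cᵢ, 9) = 3 + 5 + 8 + 5 + 2 + 9 + 9 + 8 + 2 = 51.
Draw number 51 + 1 = 52 must push one box to 10.

52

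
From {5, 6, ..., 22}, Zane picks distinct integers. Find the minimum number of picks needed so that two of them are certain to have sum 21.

A set avoiding the sum 21 can contain at most one of each pair {x, 21−x}, plus the 6 elements whose complement lies outside the range.
The integers 11, …, 22 (12 of them) are such a set: any two sum to at least 11+12 = 23 > 21.
Any 13th integer completes one of the 6 pairs, so 13 choices force a sum of 21.

13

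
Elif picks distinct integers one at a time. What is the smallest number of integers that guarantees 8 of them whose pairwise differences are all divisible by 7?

50

Integers whose pairwise differences are multiples of 7 are exactly those sharing a remainder mod 7. The 7 residue classes mod 7 are the pigeonholes.
With 49 integers one could put 7 in each residue class and have no class reach 8.
The 50th integer pushes some class to 8, so 7·7 + 1 = 50.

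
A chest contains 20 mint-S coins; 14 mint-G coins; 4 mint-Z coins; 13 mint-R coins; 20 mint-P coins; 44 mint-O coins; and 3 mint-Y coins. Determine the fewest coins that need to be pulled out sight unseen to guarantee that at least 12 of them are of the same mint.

By pigeonhole, the 7 mints are the holes; the coins drawn are the pigeons.
To avoid 12 of any one mint, the worst case takes at most 11 of each mint, or every coin of a mint that has fewer than 11.
That gives 11 + 11 + 4 + 11 + 11 + 11 + 3 = 62 coins with no mint reaching 12.
The next coin forces some mint to 12, so 62 + 1 = 63.

63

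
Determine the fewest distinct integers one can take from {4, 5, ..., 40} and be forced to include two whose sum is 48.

Two chosen integers sum to 48 exactly when both halves of some pair {x, 48−x} with 8 ≤ x ≤ 48−x ≤ 40 are chosen — 16 such pairs.
The remaining 5 elements (those with no distinct partner in range) can never complete a 48-sum, so the worst case takes all of them and one from each pair: 5 + 16 = 21.
By pigeonhole, the 22nd integer has to be the second member of some pair, so 21 + 1 = 22.

22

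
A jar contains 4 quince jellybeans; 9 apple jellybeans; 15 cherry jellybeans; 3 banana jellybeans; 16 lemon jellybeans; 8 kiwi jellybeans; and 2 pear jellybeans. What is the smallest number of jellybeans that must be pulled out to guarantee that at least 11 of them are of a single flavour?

An adversary could hand out at most 10 jellybeans per flavour (5 flavours run out sooner): 4 + 9 + 10 + 3 + 10 + 8 + 2 = 46 jellybeans and still no flavour has 11.
By pigeonhole, one more jellybean lands in a flavour already at 10, so 47 draws are enough and 46 are not.

47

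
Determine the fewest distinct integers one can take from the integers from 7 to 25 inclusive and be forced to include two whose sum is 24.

15

Group the elements by complementary pair {x, 24−x}: {7,17}, {8,16}, {9,15}, …, giving 5 two-element pairs, the single value 12 (it cannot pair with itself since the integers are distinct), and 8 integers whose partner 24−x falls outside [7,25].
Pigeonhole: treating each of those 14 groups as a pigeonhole, one can pick one integer per group — 14 integers — with no two summing to 24.
The 15th integer lands in an occupied pair, forcing a sum of 24.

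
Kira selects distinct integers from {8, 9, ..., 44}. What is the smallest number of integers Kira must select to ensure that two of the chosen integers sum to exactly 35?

A set avoiding the sum 35 can contain at most one of each pair {x, 35−x}, plus the 17 elements whose complement lies outside the range.
The integers 18, …, 44 (27 of them) are such a set: any two sum to at least 18+19 = 37 > 35.
Any 28th integer completes one of the 10 pairs, so 28 choices force a sum of 35.

28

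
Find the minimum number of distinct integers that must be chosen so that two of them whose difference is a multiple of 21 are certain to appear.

22

Integers whose pairwise differences are multiples of 21 are exactly those sharing a remainder mod 21. The 21 residue classes mod 21 are the pigeonholes.
With 21 integers one could put 1 in each residue class and have no class reach 2.
The 22nd integer pushes some class to 2, so 21·1 + 1 = 22.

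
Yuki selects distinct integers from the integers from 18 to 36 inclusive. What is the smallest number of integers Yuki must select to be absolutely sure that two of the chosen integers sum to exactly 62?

15

A set avoiding the sum 62 can contain at most one of each pair {x, 62−x}, plus the 9 elements whose complement lies outside the range or equal to its own complement.
The integers 18, …, 31 (14 of them) are such a set: any two sum to at least 18+19 = 37 and at most 30+31 = 61 < 62.
By pigeonhole, any 15th integer completes one of the 5 pairs, so 15 choices force a sum of 62.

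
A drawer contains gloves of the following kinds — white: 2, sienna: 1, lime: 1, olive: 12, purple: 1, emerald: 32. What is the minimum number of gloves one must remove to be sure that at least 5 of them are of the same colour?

The 6 colours are the holes; the gloves drawn are the pigeons.
To avoid 5 of any one colour, the worst case takes at most 4 of each colour, or every glove of a colour that has fewer than 4.
That gives 2 + 1 + 1 + 4 + 1 + 4 = 13 gloves with no colour reaching 5.
The next glove forces some colour to 5, so 13 + 1 = 14.

14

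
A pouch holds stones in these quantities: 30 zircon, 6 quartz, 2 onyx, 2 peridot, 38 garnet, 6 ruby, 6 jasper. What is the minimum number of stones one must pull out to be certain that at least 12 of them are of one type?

The 7 types are the holes; the stones drawn are the pigeons.
To avoid 12 of any one type, the worst case takes at most 11 of each type, or every stone of a type that has fewer than 11.
That gives 11 + 6 + 2 + 2 + 11 + 6 + 6 = 44 stones with no type reaching 12.
The next stone forces some type to 12, so 44 + 1 = 45.

45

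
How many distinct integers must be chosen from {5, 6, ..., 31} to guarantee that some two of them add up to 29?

Group the elements by complementary pair {x, 29−x}: {5,24}, {6,23}, {7,22}, …, giving 10 two-element pairs and 7 integers whose partner 29−x falls outside [5,31].
By the pigeonhole principle, treating each of those 17 groups as a pigeonhole, one can pick one integer per group — 17 integers — with no two summing to 29.
The 18th integer lands in an occupied pair, forcing a sum of 29.

18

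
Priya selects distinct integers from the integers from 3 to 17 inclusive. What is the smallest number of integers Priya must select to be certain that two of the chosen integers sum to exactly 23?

Two chosen integers sum to 23 exactly when both halves of some pair {x, 23−x} with 6 ≤ x ≤ 23−x ≤ 17 are chosen — 6 such pairs.
The remaining 3 elements (those with no distinct partner in range) can never complete a 23-sum, so the worst case takes all of them and one from each pair: 3 + 6 = 9.
By pigeonhole, the 10th integer has to be the second member of some pair, so 9 + 1 = 10.

10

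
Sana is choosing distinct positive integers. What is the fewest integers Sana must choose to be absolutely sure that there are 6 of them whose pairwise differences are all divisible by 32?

161

Integers whose pairwise differences are multiples of 32 are exactly those sharing a remainder mod 32. The 32 residue classes mod 32 are the pigeonholes.
With 160 integers one could put 5 in each residue class and have no class reach 6.
The 161st integer pushes some class to 6, so 32·5 + 1 = 161.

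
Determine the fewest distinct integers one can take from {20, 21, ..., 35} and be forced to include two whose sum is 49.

12

A set avoiding the sum 49 can contain at most one of each pair {x, 49−x}, plus the 6 elements whose complement lies outside the range.
The integers 25, …, 35 (11 of them) are such a set: any two sum to at least 25+26 = 51 > 49.
Any 12th integer completes one of the 5 pairs, so 12 choices force a sum of 49.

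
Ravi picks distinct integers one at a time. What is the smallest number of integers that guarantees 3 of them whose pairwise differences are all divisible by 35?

Integers whose pairwise differences are multiples of 35 are exactly those sharing a remainder mod 35. The 35 residue classes mod 35 are the pigeonholes.
With 70 integers one could put 2 in each residue class and have no class reach 3.
The 71st integer pushes some class to 3, so 35·2 + 1 = 71.

71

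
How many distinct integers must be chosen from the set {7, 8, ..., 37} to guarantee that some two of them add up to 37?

A set avoiding the sum 37 can contain at most one of each pair {x, 37−x}, plus the 7 elements whose complement lies outside the range.
The integers 19, …, 37 (19 of them) are such a set: any two sum to at least 19+20 = 39 > 37.
Pigeonhole: any 20th integer completes one of the 12 pairs, so 20 choices force a sum of 37.

20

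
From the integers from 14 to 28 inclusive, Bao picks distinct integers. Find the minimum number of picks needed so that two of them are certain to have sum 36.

12

A set avoiding the sum 36 can contain at most one of each pair {x, 36−x}, plus the 7 elements whose complement lies outside the range or equal to its own complement.
The integers 18, …, 28 (11 of them) are such a set: any two sum to at least 18+19 = 37 > 36.
By the pigeonhole principle, any 12th integer completes one of the 4 pairs, so 12 choices force a sum of 36.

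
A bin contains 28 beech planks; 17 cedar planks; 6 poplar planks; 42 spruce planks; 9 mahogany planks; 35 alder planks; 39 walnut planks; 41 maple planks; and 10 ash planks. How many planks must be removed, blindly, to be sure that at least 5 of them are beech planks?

204

In the worst case for collecting beech planks, every non-beech plank comes out first.
There are 17 + 6 + 42 + 9 + 35 + 39 + 41 + 10 = 199 non-beech planks altogether.
After those, each further plank must be beech, so 199 + 5 = 204 draws guarantee 5 beech planks.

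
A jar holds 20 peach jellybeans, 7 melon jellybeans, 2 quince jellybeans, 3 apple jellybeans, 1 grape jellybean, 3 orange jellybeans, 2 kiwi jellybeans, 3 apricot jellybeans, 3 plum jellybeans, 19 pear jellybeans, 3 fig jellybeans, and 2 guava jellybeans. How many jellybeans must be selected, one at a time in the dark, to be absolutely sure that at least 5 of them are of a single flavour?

By pigeonhole, the 12 flavours are the holes; the jellybeans drawn are the pigeons.
To avoid 5 of any one flavour, the worst case takes at most 4 of each flavour, or every jellybean of a flavour that has fewer than 4.
That gives 4 + 4 + 2 + 3 + 1 + 3 + 2 + 3 + 3 + 4 + 3 + 2 = 34 jellybeans with no flavour reaching 5.
The next jellybean forces some flavour to 5, so 34 + 1 = 35.

35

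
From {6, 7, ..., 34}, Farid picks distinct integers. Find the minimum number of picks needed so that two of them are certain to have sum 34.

19

Two chosen integers sum to 34 exactly when both halves of some pair {x, 34−x} with 6 ≤ x ≤ 34−x ≤ 28 are chosen — 11 such pairs.
The remaining 7 elements (those with no distinct partner in range) can never complete a 34-sum, so the worst case takes all of them and one from each pair: 7 + 11 = 18.
By pigeonhole, the 19th integer has to be the second member of some pair, so 18 + 1 = 19.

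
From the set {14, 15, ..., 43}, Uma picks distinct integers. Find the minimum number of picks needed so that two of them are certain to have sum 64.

A set avoiding the sum 64 can contain at most one of each pair {x, 64−x}, plus the 8 elements whose complement lies outside the range or equal to its own complement.
The integers 14, …, 32 (19 of them) are such a set: any two sum to at least 14+15 = 29 and at most 31+32 = 63 < 64.
Any 20th integer completes one of the 11 pairs, so 20 choices force a sum of 64.

20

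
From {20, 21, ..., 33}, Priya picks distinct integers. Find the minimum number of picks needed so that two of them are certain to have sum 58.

A set avoiding the sum 58 can contain at most one of each pair {x, 58−x}, plus the 6 elements whose complement lies outside the range or equal to its own complement.
The integers 20, …, 29 (10 of them) are such a set: any two sum to at least 20+21 = 41 and at most 28+29 = 57 < 58.
By pigeonhole, any 11th integer completes one of the 4 pairs, so 11 choices force a sum of 58.

11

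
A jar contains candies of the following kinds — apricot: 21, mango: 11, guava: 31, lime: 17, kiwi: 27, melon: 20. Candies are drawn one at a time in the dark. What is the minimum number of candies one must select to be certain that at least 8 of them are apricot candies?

114

In the worst case for collecting apricot candies, every non-apricot candy comes out first.
There are 11 + 31 + 17 + 27 + 20 = 106 non-apricot candies altogether.
After those, each further candy must be apricot, so 106 + 8 = 114 draws guarantee 8 apricot candies.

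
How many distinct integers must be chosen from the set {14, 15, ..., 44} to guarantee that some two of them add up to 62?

A set avoiding the sum 62 can contain at most one of each pair {x, 62−x}, plus the 5 elements whose complement lies outside the range or equal to its own complement.
The integers 14, …, 31 (18 of them) are such a set: any two sum to at least 14+15 = 29 and at most 30+31 = 61 < 62.
Any 19th integer completes one of the 13 pairs, so 19 choices force a sum of 62.

19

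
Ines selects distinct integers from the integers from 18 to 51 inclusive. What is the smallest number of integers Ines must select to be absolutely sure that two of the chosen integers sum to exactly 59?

23

A set avoiding the sum 59 can contain at most one of each pair {x, 59−x}, plus the 10 elements whose complement lies outside the range.
The integers 30, …, 51 (22 of them) are such a set: any two sum to at least 30+31 = 61 > 59.
Any 23rd integer completes one of the 12 pairs, so 23 choices force a sum of 59.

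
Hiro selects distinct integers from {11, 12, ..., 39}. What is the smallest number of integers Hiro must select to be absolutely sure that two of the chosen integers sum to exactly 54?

18

Two chosen integers sum to 54 exactly when both halves of some pair {x, 54−x} with 15 ≤ x ≤ 54−x ≤ 39 are chosen — 12 such pairs.
The remaining 5 elements (those with no distinct partner in range) can never complete a 54-sum, so the worst case takes all of them and one from each pair: 5 + 12 = 17.
The 18th integer has to be the second member of some pair, so 17 + 1 = 18.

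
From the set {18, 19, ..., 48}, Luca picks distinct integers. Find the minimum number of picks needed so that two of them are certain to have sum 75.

Two chosen integers sum to 75 exactly when both halves of some pair {x, 75−x} with 27 ≤ x ≤ 75−x ≤ 48 are chosen — 11 such pairs.
The remaining 9 elements (those with no distinct partner in range) can never complete a 75-sum, so the worst case takes all of them and one from each pair: 9 + 11 = 20.
By the pigeonhole principle, the 21st integer has to be the second member of some pair, so 20 + 1 = 21.

21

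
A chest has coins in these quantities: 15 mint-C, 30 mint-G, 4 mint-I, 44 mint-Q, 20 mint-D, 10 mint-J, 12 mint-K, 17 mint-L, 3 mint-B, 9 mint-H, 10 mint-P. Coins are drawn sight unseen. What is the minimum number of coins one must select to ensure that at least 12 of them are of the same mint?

Put each drawn coin into a box by mint. The largest draw with every box below 12 takes min(count, 11) from each mint; mints with fewer than 11 contribute all they have.
Σ min(cᵢ, 11) = 11 + 11 + 4 + 11 + 11 + 10 + 11 + 11 + 3 + 9 + 10 = 102.
Draw number 102 + 1 = 103 must push one box to 12.

103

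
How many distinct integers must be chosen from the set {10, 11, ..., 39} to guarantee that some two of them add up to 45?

18

Group the elements by complementary pair {x, 45−x}: {10,35}, {11,34}, {12,33}, …, giving 13 two-element pairs and 4 integers whose partner 45−x falls outside [10,39].
By the pigeonhole principle, treating each of those 17 groups as a pigeonhole, one can pick one integer per group — 17 integers — with no two summing to 45.
The 18th integer lands in an occupied pair, forcing a sum of 45.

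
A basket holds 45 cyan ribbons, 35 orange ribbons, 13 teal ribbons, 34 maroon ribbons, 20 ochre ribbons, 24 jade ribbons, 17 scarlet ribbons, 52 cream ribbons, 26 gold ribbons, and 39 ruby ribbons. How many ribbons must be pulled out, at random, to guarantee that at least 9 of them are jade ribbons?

290

In the worst case for collecting jade ribbons, every non-jade ribbon comes out first.
There are 45 + 35 + 13 + 34 + 20 + 17 + 52 + 26 + 39 = 281 non-jade ribbons altogether.
After those, each further ribbon must be jade, so 281 + 9 = 290 draws guarantee 9 jade ribbons.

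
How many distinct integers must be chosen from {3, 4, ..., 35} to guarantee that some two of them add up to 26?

24

Group the elements by complementary pair {x, 26−x}: {3,23}, {4,22}, {5,21}, …, giving 10 two-element pairs, the single value 13 (it cannot pair with itself since the integers are distinct), and 12 integers whose partner 26−x falls outside [3,35].
Treating each of those 23 groups as a pigeonhole, one can pick one integer per group — 23 integers — with no two summing to 26.
The 24th integer lands in an occupied pair, forcing a sum of 26.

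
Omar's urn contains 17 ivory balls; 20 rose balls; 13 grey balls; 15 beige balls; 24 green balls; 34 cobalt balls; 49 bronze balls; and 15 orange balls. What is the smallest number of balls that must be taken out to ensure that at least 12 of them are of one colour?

The 8 colours are the holes; the balls drawn are the pigeons.
To avoid 12 of any one colour, the worst case takes at most 11 of each colour.
That gives 11 + 11 + 11 + 11 + 11 + 11 + 11 + 11 = 88 balls with no colour reaching 12.
The next ball forces some colour to 12, so 88 + 1 = 89.

89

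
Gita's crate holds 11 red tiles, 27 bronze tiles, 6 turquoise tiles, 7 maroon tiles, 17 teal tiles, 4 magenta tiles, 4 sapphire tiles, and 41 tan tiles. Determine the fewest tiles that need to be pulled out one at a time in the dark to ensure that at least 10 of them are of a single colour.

58

Pigeonhole: the 8 colours are the holes; the tiles drawn are the pigeons.
To avoid 10 of any one colour, the worst case takes at most 9 of each colour, or every tile of a colour that has fewer than 9.
That gives 9 + 9 + 6 + 7 + 9 + 4 + 4 + 9 = 57 tiles with no colour reaching 10.
The next tile forces some colour to 10, so 57 + 1 = 58.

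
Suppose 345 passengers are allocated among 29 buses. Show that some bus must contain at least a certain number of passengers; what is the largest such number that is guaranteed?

12

The 29 buses are the holes and the 345 passengers are the pigeons.
If every bus held at most 11 passengers, the total would be at most 29 × 11 = 319, which is less than 345.
So some bus holds at least ⌈345/29⌉ = 12 passengers.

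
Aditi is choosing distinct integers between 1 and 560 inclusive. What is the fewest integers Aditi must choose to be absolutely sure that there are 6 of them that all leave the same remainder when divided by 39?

By pigeonhole, the 39 residue classes mod 39 are the pigeonholes.
With 195 integers one could put 5 in each residue class and have no class reach 6.
The 196th integer pushes some class to 6, so 39·5 + 1 = 196.

196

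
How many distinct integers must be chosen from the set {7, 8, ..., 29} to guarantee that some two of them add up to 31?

15

Group the elements by complementary pair {x, 31−x}: {7,24}, {8,23}, {9,22}, …, giving 9 two-element pairs and 5 integers whose partner 31−x falls outside [7,29].
Treating each of those 14 groups as a pigeonhole, one can pick one integer per group — 14 integers — with no two summing to 31.
The 15th integer lands in an occupied pair, forcing a sum of 31.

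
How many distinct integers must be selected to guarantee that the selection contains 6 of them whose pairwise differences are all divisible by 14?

71

Integers whose pairwise differences are multiples of 14 are exactly those sharing a remainder mod 14. The 14 residue classes mod 14 are the pigeonholes.
With 70 integers one could put 5 in each residue class and have no class reach 6.
The 71st integer pushes some class to 6, so 14·5 + 1 = 71.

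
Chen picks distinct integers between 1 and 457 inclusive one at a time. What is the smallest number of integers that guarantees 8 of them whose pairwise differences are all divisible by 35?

246

Integers whose pairwise differences are multiples of 35 are exactly those sharing a remainder mod 35. Pigeonhole: the 35 residue classes mod 35 are the pigeonholes.
With 245 integers one could put 7 in each residue class and have no class reach 8.
The 246th integer pushes some class to 8, so 35·7 + 1 = 246.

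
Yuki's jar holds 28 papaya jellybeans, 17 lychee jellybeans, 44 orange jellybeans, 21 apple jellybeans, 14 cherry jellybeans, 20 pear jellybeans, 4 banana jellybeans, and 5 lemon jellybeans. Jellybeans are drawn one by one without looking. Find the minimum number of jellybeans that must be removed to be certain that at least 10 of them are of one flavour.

Pigeonhole: put each drawn jellybean into a box by flavour. The largest draw with every box below 10 takes min(count, 9) from each flavour; flavours with fewer than 9 contribute all they have.
Σ min(cᵢ, 9) = 9 + 9 + 9 + 9 + 9 + 9 + 4 + 5 = 63.
Draw number 63 + 1 = 64 must push one box to 10.

64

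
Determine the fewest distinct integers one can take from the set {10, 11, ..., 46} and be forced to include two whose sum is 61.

Group the elements by complementary pair {x, 61−x}: {15,46}, {16,45}, {17,44}, …, giving 16 two-element pairs and 5 integers whose partner 61−x falls outside [10,46].
Treating each of those 21 groups as a pigeonhole, one can pick one integer per group — 21 integers — with no two summing to 61.
The 22nd integer lands in an occupied pair, forcing a sum of 61.

22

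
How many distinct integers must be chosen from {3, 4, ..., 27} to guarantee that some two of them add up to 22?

Two chosen integers sum to 22 exactly when both halves of some pair {x, 22−x} with 3 ≤ x ≤ 22−x ≤ 19 are chosen — 8 such pairs.
The remaining 9 elements (those with no distinct partner in range) can never complete a 22-sum, so the worst case takes all of them and one from each pair: 9 + 8 = 17.
By pigeonhole, the 18th integer has to be the second member of some pair, so 17 + 1 = 18.

18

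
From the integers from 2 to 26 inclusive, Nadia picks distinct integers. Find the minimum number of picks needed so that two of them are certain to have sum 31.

Group the elements by complementary pair {x, 31−x}: {5,26}, {6,25}, {7,24}, …, giving 11 two-element pairs and 3 integers whose partner 31−x falls outside [2,26].
By pigeonhole, treating each of those 14 groups as a pigeonhole, one can pick one integer per group — 14 integers — with no two summing to 31.
The 15th integer lands in an occupied pair, forcing a sum of 31.

15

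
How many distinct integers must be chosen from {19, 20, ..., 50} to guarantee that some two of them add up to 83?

Two chosen integers sum to 83 exactly when both halves of some pair {x, 83−x} with 33 ≤ x ≤ 83−x ≤ 50 are chosen — 9 such pairs.
The remaining 14 elements (those with no distinct partner in range) can never complete a 83-sum, so the worst case takes all of them and one from each pair: 14 + 9 = 23.
By the pigeonhole principle, the 24th integer has to be the second member of some pair, so 23 + 1 = 24.

24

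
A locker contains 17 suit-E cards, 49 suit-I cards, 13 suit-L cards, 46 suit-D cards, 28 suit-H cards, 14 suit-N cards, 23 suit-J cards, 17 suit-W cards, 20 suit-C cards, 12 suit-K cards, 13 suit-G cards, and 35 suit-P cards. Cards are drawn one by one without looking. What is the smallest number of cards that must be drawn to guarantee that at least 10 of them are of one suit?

109

An adversary could hand out at most 9 cards per suit: 9 + 9 + 9 + 9 + 9 + 9 + 9 + 9 + 9 + 9 + 9 + 9 = 108 cards and still no suit has 10.
One more card lands in a suit already at 9, so 109 draws are enough and 108 are not.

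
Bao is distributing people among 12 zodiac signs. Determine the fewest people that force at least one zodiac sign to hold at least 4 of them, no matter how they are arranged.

37

With 36 people one could put exactly 3 in each of the 12 zodiac signs, and no zodiac sign would reach 4.
One more person must land in a zodiac sign that already has 3, giving it 4.
So 12 × 3 + 1 = 37 people are required.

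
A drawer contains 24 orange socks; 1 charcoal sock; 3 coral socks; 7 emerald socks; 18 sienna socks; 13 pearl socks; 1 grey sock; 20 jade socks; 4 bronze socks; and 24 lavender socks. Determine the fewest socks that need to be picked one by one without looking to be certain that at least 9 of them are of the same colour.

57

Put each drawn sock into a box by colour. The largest draw with every box below 9 takes min(count, 8) from each colour; colours with fewer than 8 contribute all they have.
Σ min(cᵢ, 8) = 8 + 1 + 3 + 7 + 8 + 8 + 1 + 8 + 4 + 8 = 56.
Draw number 56 + 1 = 57 must push one box to 9.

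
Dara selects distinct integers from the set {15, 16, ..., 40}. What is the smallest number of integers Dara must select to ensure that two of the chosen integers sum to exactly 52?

Two chosen integers sum to 52 exactly when both halves of some pair {x, 52−x} with 15 ≤ x ≤ 52−x ≤ 37 are chosen — 11 such pairs.
The remaining 4 elements (those with no distinct partner in range) can never complete a 52-sum, so the worst case takes all of them and one from each pair: 4 + 11 = 15.
By the pigeonhole principle, the 16th integer has to be the second member of some pair, so 15 + 1 = 16.

16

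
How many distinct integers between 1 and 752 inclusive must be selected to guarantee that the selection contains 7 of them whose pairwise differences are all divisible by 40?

241

Integers whose pairwise differences are multiples of 40 are exactly those sharing a remainder mod 40. The 40 residue classes mod 40 are the pigeonholes.
With 240 integers one could put 6 in each residue class and have no class reach 7.
The 241st integer pushes some class to 7, so 40·6 + 1 = 241.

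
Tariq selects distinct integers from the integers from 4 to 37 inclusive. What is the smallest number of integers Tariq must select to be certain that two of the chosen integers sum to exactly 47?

21

A set avoiding the sum 47 can contain at most one of each pair {x, 47−x}, plus the 6 elements whose complement lies outside the range.
The integers 4, …, 23 (20 of them) are such a set: any two sum to at least 4+5 = 9 and at most 22+23 = 45 < 47.
Any 21st integer completes one of the 14 pairs, so 21 choices force a sum of 47.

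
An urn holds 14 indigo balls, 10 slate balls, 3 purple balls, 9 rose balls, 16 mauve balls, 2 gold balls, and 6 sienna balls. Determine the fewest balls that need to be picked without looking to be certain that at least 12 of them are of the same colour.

53

An adversary could hand out at most 11 balls per colour (5 colours run out sooner): 11 + 10 + 3 + 9 + 11 + 2 + 6 = 52 balls and still no colour has 12.
By the pigeonhole principle, one more ball lands in a colour already at 11, so 53 draws are enough and 52 are not.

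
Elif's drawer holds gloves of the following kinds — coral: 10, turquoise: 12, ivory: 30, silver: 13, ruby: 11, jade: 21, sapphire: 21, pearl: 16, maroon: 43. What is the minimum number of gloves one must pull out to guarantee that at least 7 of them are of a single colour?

55

An adversary could hand out at most 6 gloves per colour: 6 + 6 + 6 + 6 + 6 + 6 + 6 + 6 + 6 = 54 gloves and still no colour has 7.
One more glove lands in a colour already at 6, so 55 draws are enough and 54 are not.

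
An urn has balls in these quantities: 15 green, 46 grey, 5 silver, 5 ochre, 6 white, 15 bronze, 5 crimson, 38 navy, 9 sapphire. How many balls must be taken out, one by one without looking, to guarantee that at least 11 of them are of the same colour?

An adversary could hand out at most 10 balls per colour (5 colours run out sooner): 10 + 10 + 5 + 5 + 6 + 10 + 5 + 10 + 9 = 70 balls and still no colour has 11.
One more ball lands in a colour already at 10, so 71 draws are enough and 70 are not.

71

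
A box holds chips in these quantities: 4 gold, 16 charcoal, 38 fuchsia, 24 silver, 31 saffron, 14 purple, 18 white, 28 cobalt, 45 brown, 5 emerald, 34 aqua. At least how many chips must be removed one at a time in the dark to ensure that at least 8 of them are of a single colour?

73

The 11 colours are the holes; the chips drawn are the pigeons.
To avoid 8 of any one colour, the worst case takes at most 7 of each colour, or every chip of a colour that has fewer than 7.
That gives 4 + 7 + 7 + 7 + 7 + 7 + 7 + 7 + 7 + 5 + 7 = 72 chips with no colour reaching 8.
The next chip forces some colour to 8, so 72 + 1 = 73.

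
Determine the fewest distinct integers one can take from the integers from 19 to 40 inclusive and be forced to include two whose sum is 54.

Group the elements by complementary pair {x, 54−x}: {19,35}, {20,34}, {21,33}, …, giving 8 two-element pairs, the single value 27 (it cannot pair with itself since the integers are distinct), and 5 integers whose partner 54−x falls outside [19,40].
Treating each of those 14 groups as a pigeonhole, one can pick one integer per group — 14 integers — with no two summing to 54.
The 15th integer lands in an occupied pair, forcing a sum of 54.

15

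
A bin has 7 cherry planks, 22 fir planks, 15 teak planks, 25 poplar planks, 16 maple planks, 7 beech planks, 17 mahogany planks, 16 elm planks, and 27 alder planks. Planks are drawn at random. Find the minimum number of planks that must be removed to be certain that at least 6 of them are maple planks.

142

In the worst case for collecting maple planks, every non-maple plank comes out first.
There are 7 + 22 + 15 + 25 + 7 + 17 + 16 + 27 = 136 non-maple planks altogether.
After those, each further plank must be maple, so 136 + 6 = 142 draws guarantee 6 maple planks.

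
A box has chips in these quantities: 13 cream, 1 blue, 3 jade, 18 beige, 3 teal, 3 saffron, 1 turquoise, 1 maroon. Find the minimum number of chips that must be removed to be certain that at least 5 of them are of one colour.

21

An adversary could hand out at most 4 chips per colour (6 colours run out sooner): 4 + 1 + 3 + 4 + 3 + 3 + 1 + 1 = 20 chips and still no colour has 5.
One more chip lands in a colour already at 4, so 21 draws are enough and 20 are not.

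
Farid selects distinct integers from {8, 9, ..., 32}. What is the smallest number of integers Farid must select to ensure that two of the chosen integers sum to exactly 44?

Group the elements by complementary pair {x, 44−x}: {12,32}, {13,31}, {14,30}, …, giving 10 two-element pairs; the single value 22 (it cannot pair with itself since the integers are distinct); and 4 integers whose partner 44−x falls outside [8,32].
By the pigeonhole principle, treating each of those 15 groups as a pigeonhole, one can pick one integer per group — 15 integers — with no two summing to 44.
The 16th integer lands in an occupied pair, forcing a sum of 44.

16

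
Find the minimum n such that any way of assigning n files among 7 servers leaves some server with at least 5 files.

29

With 28 files one could put exactly 4 in each of the 7 servers, and no server would reach 5.
By the pigeonhole principle, one more file must land in a server that already has 4, giving it 5.
So 7 × 4 + 1 = 29 files are required.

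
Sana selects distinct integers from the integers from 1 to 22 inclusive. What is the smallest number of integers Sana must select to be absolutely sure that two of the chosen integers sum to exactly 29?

15

Group the elements by complementary pair {x, 29−x}: {7,22}, {8,21}, {9,20}, …, giving 8 two-element pairs and 6 integers whose partner 29−x falls outside [1,22].
Treating each of those 14 groups as a pigeonhole, one can pick one integer per group — 14 integers — with no two summing to 29.
The 15th integer lands in an occupied pair, forcing a sum of 29.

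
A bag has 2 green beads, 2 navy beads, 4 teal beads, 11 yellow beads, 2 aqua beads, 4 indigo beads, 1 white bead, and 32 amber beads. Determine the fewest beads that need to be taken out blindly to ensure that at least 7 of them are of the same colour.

An adversary could hand out at most 6 beads per colour (6 colours run out sooner): 2 + 2 + 4 + 6 + 2 + 4 + 1 + 6 = 27 beads and still no colour has 7.
Pigeonhole: one more bead lands in a colour already at 6, so 28 draws are enough and 27 are not.

28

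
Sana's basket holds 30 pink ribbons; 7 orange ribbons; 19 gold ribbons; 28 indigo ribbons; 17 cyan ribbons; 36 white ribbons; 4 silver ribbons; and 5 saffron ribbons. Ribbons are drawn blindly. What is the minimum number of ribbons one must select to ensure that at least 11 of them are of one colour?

67

Pigeonhole: put each drawn ribbon into a box by colour. The largest draw with every box below 11 takes min(count, 10) from each colour; colours with fewer than 10 contribute all they have.
Σ min(cᵢ, 10) = 10 + 7 + 10 + 10 + 10 + 10 + 4 + 5 = 66.
Draw number 66 + 1 = 67 must push one box to 11.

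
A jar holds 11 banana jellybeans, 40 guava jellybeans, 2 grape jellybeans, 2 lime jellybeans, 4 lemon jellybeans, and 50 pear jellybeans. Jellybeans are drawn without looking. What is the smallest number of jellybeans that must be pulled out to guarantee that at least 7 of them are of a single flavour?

27

The 6 flavours are the holes; the jellybeans drawn are the pigeons.
To avoid 7 of any one flavour, the worst case takes at most 6 of each flavour, or every jellybean of a flavour that has fewer than 6.
That gives 6 + 6 + 2 + 2 + 4 + 6 = 26 jellybeans with no flavour reaching 7.
The next jellybean forces some flavour to 7, so 26 + 1 = 27.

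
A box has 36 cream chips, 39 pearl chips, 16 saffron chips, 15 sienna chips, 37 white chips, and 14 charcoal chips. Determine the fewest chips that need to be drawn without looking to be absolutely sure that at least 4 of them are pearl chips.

122

In the worst case for collecting pearl chips, every non-pearl chip comes out first.
There are 36 + 16 + 15 + 37 + 14 = 118 non-pearl chips altogether.
After those, each further chip must be pearl, so 118 + 4 = 122 draws guarantee 4 pearl chips.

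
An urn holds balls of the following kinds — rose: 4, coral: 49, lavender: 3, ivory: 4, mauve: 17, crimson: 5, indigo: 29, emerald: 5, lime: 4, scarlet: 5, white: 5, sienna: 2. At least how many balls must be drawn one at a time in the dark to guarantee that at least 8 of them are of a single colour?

59

The 12 colours are the holes; the balls drawn are the pigeons.
To avoid 8 of any one colour, the worst case takes at most 7 of each colour, or every ball of a colour that has fewer than 7.
That gives 4 + 7 + 3 + 4 + 7 + 5 + 7 + 5 + 4 + 5 + 5 + 2 = 58 balls with no colour reaching 8.
The next ball forces some colour to 8, so 58 + 1 = 59.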